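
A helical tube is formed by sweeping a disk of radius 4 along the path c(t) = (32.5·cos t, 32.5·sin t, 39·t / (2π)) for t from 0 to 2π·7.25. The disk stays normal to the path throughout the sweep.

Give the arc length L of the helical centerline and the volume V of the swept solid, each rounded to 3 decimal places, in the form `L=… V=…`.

L=1507.234 V=75761.862

2πR = 2π·32.5 = 204.203522
per-turn = √(204.203522² + 39²) = √(41699.0786 + 1521) = √43220.0786 = 207.894393
L = 7.25 × 207.894393 = 1507.234348
V = π·4² × L = 50.265482 × 1507.234348 = 75761.861701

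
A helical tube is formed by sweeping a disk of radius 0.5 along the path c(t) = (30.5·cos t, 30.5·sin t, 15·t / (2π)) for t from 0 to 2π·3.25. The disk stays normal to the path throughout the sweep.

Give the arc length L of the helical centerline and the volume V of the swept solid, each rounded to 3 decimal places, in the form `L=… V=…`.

2πR = 2π·30.5 = 191.637152
per-turn = √(191.637152² + 15²) = √(36724.7980 + 225) = √36949.7980 = 192.223302
L = 3.25 × 192.223302 = 624.725733
V = π·0.5² × L = 0.785398 × 624.725733 = 490.658443

L=624.726 V=490.658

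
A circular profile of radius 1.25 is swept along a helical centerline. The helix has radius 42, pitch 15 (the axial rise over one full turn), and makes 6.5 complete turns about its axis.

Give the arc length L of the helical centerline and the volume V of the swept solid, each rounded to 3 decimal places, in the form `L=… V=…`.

L=1718.078 V=8433.597

2πR = 2π·42 = 263.893783
per-turn = √(263.893783² + 15²) = √(69639.9287 + 225) = √69864.9287 = 264.319747
L = 6.5 × 264.319747 = 1718.078355
V = π·1.25² × L = 4.908739 × 1718.078355 = 8433.597406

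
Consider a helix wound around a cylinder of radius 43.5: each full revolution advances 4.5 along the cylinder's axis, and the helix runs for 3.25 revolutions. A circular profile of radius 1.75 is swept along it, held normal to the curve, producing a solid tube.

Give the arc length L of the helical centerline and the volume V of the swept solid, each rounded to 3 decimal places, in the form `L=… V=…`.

2πR = 2π·43.5 = 273.318561
per-turn = √(273.318561² + 4.5²) = √(74703.0357 + 20.25) = √74723.2857 = 273.355603
L = 3.25 × 273.355603 = 888.405710
V = π·1.75² × L = 9.621128 × 888.405710 = 8547.464608

L=888.406 V=8547.465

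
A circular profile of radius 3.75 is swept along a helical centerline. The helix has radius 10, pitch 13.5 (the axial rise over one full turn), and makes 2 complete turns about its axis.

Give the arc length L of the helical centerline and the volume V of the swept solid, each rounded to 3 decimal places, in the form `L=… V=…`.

L=128.532 V=5678.351

2πR = 2π·10 = 62.831853
per-turn = √(62.831853² + 13.5²) = √(3947.8418 + 182.25) = √4130.0918 = 64.265790
L = 2 × 64.265790 = 128.531580
V = π·3.75² × L = 44.178647 × 128.531580 = 5678.351259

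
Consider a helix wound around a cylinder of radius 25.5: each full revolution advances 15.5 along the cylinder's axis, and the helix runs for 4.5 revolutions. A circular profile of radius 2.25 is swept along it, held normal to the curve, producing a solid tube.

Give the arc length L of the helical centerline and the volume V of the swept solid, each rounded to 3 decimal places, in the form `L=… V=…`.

L=724.362 V=11520.472

2πR = 2π·25.5 = 160.221225
per-turn = √(160.221225² + 15.5²) = √(25670.8410 + 240.25) = √25911.0910 = 160.969224
L = 4.5 × 160.969224 = 724.361508
V = π·2.25² × L = 15.904313 × 724.361508 = 11520.472004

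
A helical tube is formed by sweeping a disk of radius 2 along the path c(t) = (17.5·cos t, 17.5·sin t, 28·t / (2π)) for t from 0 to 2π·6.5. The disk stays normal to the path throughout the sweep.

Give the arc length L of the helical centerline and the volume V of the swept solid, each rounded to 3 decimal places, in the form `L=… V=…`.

2πR = 2π·17.5 = 109.955743
per-turn = √(109.955743² + 28²) = √(12090.2654 + 784) = √12874.2654 = 113.464820
L = 6.5 × 113.464820 = 737.521330
V = π·2² × L = 12.566371 × 737.521330 = 9267.966374

L=737.521 V=9267.966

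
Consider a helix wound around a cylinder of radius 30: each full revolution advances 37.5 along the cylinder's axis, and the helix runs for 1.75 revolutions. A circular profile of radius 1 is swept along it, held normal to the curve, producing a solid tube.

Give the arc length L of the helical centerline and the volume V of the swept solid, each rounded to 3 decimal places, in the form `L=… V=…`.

2πR = 2π·30 = 188.495559
per-turn = √(188.495559² + 37.5²) = √(35530.5758 + 1406.25) = √36936.8258 = 192.189557
L = 1.75 × 192.189557 = 336.331725
V = π·1² × L = 3.141593 × 336.331725 = 1056.617276

L=336.332 V=1056.617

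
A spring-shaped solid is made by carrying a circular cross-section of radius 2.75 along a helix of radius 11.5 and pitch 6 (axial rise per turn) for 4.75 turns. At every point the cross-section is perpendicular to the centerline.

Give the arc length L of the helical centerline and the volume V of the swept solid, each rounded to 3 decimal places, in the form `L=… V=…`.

2πR = 2π·11.5 = 72.256631
per-turn = √(72.256631² + 6²) = √(5221.0207 + 36) = √5257.0207 = 72.505315
L = 4.75 × 72.505315 = 344.400247
V = π·2.75² × L = 23.758294 × 344.400247 = 8182.362476

L=344.400 V=8182.362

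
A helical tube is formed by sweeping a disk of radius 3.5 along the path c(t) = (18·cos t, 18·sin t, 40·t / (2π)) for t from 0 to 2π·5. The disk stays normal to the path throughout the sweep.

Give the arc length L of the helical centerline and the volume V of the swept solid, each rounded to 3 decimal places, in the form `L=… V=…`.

L=599.813 V=23083.495

2πR = 2π·18 = 113.097336
per-turn = √(113.097336² + 40²) = √(12791.0073 + 1600) = √14391.0073 = 119.962525
L = 5 × 119.962525 = 599.812623
V = π·3.5² × L = 38.484510 × 599.812623 = 23083.494888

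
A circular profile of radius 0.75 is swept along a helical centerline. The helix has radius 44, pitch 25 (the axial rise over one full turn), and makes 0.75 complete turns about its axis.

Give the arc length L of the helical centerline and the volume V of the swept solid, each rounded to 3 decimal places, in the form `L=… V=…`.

L=208.191 V=367.904

2πR = 2π·44 = 276.460154
per-turn = √(276.460154² + 25²) = √(76430.2165 + 625) = √77055.2165 = 277.588214
L = 0.75 × 277.588214 = 208.191160
V = π·0.75² × L = 1.767146 × 208.191160 = 367.904149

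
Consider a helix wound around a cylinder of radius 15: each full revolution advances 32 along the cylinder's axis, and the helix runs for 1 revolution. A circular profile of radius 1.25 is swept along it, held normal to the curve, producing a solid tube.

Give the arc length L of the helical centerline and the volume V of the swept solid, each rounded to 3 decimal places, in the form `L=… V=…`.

2πR = 2π·15 = 94.247780
per-turn = √(94.247780² + 32²) = √(8882.6440 + 1024) = √9906.6440 = 99.532125
L = 1 × 99.532125 = 99.532125
V = π·1.25² × L = 4.908739 × 99.532125 = 488.577177

L=99.532 V=488.577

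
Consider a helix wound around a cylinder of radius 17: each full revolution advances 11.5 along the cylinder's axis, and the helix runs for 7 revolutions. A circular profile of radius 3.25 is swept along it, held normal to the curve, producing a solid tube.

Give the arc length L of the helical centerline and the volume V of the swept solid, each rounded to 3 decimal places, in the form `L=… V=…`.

L=752.020 V=24954.335

2πR = 2π·17 = 106.814150
per-turn = √(106.814150² + 11.5²) = √(11409.2627 + 132.25) = √11541.5127 = 107.431432
L = 7 × 107.431432 = 752.020027
V = π·3.25² × L = 33.183072 × 752.020027 = 24954.335020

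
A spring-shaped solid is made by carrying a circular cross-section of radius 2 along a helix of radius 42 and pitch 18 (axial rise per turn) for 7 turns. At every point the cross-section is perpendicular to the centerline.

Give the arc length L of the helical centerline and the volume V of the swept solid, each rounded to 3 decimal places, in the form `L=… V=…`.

2πR = 2π·42 = 263.893783
per-turn = √(263.893783² + 18²) = √(69639.9287 + 324) = √69963.9287 = 264.506954
L = 7 × 264.506954 = 1851.548677
V = π·2² × L = 12.566371 × 1851.548677 = 23267.246888

L=1851.549 V=23267.247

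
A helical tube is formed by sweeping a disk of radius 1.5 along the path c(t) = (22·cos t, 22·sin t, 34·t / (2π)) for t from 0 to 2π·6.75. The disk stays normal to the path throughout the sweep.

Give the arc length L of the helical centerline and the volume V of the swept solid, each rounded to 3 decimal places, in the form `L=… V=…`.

L=960.863 V=6791.942

2πR = 2π·22 = 138.230077
per-turn = √(138.230077² + 34²) = √(19107.5541 + 1156) = √20263.5541 = 142.350111
L = 6.75 × 142.350111 = 960.863250
V = π·1.5² × L = 7.068583 × 960.863250 = 6791.942084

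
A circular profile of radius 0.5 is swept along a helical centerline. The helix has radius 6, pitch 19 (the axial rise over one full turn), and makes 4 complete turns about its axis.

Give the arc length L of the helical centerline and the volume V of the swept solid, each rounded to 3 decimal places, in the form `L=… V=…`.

L=168.866 V=132.627

2πR = 2π·6 = 37.699112
per-turn = √(37.699112² + 19²) = √(1421.2230 + 361) = √1782.2230 = 42.216383
L = 4 × 42.216383 = 168.865534
V = π·0.5² × L = 0.785398 × 168.865534 = 132.626680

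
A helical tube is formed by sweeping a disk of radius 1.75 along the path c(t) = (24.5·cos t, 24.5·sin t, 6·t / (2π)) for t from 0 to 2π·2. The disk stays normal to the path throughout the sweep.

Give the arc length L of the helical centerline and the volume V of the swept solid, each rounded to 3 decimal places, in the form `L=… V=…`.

2πR = 2π·24.5 = 153.938040
per-turn = √(153.938040² + 6²) = √(23696.9202 + 36) = √23732.9202 = 154.054926
L = 2 × 154.054926 = 308.109852
V = π·1.75² × L = 9.621128 × 308.109852 = 2964.364167

L=308.110 V=2964.364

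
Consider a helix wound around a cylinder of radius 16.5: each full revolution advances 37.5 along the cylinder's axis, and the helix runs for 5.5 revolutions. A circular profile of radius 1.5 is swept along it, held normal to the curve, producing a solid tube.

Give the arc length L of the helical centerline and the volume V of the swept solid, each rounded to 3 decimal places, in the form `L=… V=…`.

L=606.355 V=4286.069

2πR = 2π·16.5 = 103.672558
per-turn = √(103.672558² + 37.5²) = √(10747.9992 + 1406.25) = √12154.2492 = 110.246311
L = 5.5 × 110.246311 = 606.354713
V = π·1.5² × L = 7.068583 × 606.354713 = 4286.068902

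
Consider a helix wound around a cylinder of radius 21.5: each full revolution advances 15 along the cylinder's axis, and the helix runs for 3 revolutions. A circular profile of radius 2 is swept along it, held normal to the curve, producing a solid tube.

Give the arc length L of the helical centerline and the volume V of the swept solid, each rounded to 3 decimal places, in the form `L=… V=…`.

2πR = 2π·21.5 = 135.088484
per-turn = √(135.088484² + 15²) = √(18248.8985 + 225) = √18473.8985 = 135.918720
L = 3 × 135.918720 = 407.756161
V = π·2² × L = 12.566371 × 407.756161 = 5124.015039

L=407.756 V=5124.015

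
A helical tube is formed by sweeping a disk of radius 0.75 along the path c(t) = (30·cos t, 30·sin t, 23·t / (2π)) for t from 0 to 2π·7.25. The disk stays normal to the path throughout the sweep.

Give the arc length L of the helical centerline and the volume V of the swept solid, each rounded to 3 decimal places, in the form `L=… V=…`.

L=1376.729 V=2432.880

2πR = 2π·30 = 188.495559
per-turn = √(188.495559² + 23²) = √(35530.5758 + 529) = √36059.5758 = 189.893591
L = 7.25 × 189.893591 = 1376.728534
V = π·0.75² × L = 1.767146 × 1376.728534 = 2432.880139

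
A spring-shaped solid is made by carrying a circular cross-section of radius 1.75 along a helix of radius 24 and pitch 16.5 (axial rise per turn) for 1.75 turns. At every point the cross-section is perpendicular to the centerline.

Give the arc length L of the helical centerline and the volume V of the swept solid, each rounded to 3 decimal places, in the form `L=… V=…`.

2πR = 2π·24 = 150.796447
per-turn = √(150.796447² + 16.5²) = √(22739.5685 + 272.25) = √23011.8185 = 151.696468
L = 1.75 × 151.696468 = 265.468820
V = π·1.75² × L = 9.621128 × 265.468820 = 2554.109363

L=265.469 V=2554.109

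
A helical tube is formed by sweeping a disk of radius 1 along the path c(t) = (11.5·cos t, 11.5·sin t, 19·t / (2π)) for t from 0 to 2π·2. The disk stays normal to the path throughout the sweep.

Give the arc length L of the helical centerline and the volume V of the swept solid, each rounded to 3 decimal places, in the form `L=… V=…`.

L=149.426 V=469.435

2πR = 2π·11.5 = 72.256631
per-turn = √(72.256631² + 19²) = √(5221.0207 + 361) = √5582.0207 = 74.712922
L = 2 × 74.712922 = 149.425844
V = π·1² × L = 3.141593 × 149.425844 = 469.435134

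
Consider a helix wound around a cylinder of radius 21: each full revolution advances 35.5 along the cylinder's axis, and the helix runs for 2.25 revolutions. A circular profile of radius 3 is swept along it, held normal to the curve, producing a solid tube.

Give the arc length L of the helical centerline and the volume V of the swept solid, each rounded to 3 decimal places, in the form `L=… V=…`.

L=307.438 V=8692.601

2πR = 2π·21 = 131.946891
per-turn = √(131.946891² + 35.5²) = √(17409.9822 + 1260.25) = √18670.2322 = 136.639058
L = 2.25 × 136.639058 = 307.437880
V = π·3² × L = 28.274334 × 307.437880 = 8692.601280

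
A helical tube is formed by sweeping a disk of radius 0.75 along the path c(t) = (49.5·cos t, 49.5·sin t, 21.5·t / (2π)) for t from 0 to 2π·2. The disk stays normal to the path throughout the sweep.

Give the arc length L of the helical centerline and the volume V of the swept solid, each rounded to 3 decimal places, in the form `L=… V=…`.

2πR = 2π·49.5 = 311.017673
per-turn = √(311.017673² + 21.5²) = √(96731.9927 + 462.25) = √97194.2427 = 311.759912
L = 2 × 311.759912 = 623.519824
V = π·0.75² × L = 1.767146 × 623.519824 = 1101.850480

L=623.520 V=1101.850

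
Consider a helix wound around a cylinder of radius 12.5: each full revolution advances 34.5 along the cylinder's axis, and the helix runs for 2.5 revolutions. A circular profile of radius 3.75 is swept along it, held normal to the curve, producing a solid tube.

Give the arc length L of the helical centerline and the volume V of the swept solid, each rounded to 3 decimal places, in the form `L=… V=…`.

2πR = 2π·12.5 = 78.539816
per-turn = √(78.539816² + 34.5²) = √(6168.5028 + 1190.25) = √7358.7528 = 85.783173
L = 2.5 × 85.783173 = 214.457932
V = π·3.75² × L = 44.178647 × 214.457932 = 9474.461218

L=214.458 V=9474.461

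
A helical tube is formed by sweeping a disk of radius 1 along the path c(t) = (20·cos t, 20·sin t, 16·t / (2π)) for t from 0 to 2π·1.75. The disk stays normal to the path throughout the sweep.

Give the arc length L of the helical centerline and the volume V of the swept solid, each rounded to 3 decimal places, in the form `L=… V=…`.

L=221.687 V=696.450

2πR = 2π·20 = 125.663706
per-turn = √(125.663706² + 16²) = √(15791.3670 + 256) = √16047.3670 = 126.678203
L = 1.75 × 126.678203 = 221.686855
V = π·1² × L = 3.141593 × 221.686855 = 696.449794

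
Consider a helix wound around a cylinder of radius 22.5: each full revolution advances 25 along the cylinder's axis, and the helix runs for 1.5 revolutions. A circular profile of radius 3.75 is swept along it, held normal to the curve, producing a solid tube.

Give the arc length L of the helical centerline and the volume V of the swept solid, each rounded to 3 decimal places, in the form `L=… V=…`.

2πR = 2π·22.5 = 141.371669
per-turn = √(141.371669² + 25²) = √(19985.9489 + 625) = √20610.9489 = 143.565138
L = 1.5 × 143.565138 = 215.347707
V = π·3.75² × L = 44.178647 × 215.347707 = 9513.770278

L=215.348 V=9513.770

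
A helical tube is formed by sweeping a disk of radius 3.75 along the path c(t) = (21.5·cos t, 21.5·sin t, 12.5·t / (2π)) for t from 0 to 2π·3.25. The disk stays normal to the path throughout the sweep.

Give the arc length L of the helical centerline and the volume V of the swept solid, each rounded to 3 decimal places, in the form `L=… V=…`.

2πR = 2π·21.5 = 135.088484
per-turn = √(135.088484² + 12.5²) = √(18248.8985 + 156.25) = √18405.1485 = 135.665576
L = 3.25 × 135.665576 = 440.913122
V = π·3.75² × L = 44.178647 × 440.913122 = 19478.945052

L=440.913 V=19478.945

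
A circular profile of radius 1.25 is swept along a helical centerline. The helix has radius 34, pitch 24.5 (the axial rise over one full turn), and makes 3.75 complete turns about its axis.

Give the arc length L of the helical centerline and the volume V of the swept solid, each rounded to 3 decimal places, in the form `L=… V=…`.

2πR = 2π·34 = 213.628300
per-turn = √(213.628300² + 24.5²) = √(45637.0508 + 600.25) = √46237.3008 = 215.028604
L = 3.75 × 215.028604 = 806.357267
V = π·1.25² × L = 4.908739 × 806.357267 = 3958.196978

L=806.357 V=3958.197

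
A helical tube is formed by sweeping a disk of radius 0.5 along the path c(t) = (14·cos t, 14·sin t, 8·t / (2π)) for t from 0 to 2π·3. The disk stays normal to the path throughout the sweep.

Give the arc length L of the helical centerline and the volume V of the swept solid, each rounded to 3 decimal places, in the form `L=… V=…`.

L=264.983 V=208.117

2πR = 2π·14 = 87.964594
per-turn = √(87.964594² + 8²) = √(7737.7699 + 64) = √7801.7699 = 88.327628
L = 3 × 88.327628 = 264.982884
V = π·0.5² × L = 0.785398 × 264.982884 = 208.117070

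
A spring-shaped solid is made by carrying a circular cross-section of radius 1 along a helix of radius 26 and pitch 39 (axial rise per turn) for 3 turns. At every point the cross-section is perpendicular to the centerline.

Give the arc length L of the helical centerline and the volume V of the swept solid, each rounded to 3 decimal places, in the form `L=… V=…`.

L=503.861 V=1582.925

2πR = 2π·26 = 163.362818
per-turn = √(163.362818² + 39²) = √(26687.4103 + 1521) = √28208.4103 = 167.953596
L = 3 × 167.953596 = 503.860787
V = π·1² × L = 3.141593 × 503.860787 = 1582.925347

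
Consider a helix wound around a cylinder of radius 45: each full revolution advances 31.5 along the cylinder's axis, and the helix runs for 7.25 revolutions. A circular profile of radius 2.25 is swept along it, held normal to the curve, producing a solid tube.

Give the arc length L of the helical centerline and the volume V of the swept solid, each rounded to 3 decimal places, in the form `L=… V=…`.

L=2062.571 V=32803.781

2πR = 2π·45 = 282.743339
per-turn = √(282.743339² + 31.5²) = √(79943.7956 + 992.25) = √80936.0456 = 284.492611
L = 7.25 × 284.492611 = 2062.571429
V = π·2.25² × L = 15.904313 × 2062.571429 = 32803.781196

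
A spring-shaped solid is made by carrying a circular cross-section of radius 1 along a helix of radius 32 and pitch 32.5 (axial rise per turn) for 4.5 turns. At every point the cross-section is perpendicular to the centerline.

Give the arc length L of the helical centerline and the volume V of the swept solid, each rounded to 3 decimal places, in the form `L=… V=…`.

2πR = 2π·32 = 201.061930
per-turn = √(201.061930² + 32.5²) = √(40425.8996 + 1056.25) = √41482.1496 = 203.671671
L = 4.5 × 203.671671 = 916.522520
V = π·1² × L = 3.141593 × 916.522520 = 2879.340416

L=916.523 V=2879.340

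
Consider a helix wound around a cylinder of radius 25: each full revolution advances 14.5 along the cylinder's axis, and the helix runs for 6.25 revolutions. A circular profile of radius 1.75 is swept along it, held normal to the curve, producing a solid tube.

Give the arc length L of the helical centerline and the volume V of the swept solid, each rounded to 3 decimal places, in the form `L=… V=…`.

2πR = 2π·25 = 157.079633
per-turn = √(157.079633² + 14.5²) = √(24674.0110 + 210.25) = √24884.2610 = 157.747460
L = 6.25 × 157.747460 = 985.921622
V = π·1.75² × L = 9.621128 × 985.921622 = 9485.677635

L=985.922 V=9485.678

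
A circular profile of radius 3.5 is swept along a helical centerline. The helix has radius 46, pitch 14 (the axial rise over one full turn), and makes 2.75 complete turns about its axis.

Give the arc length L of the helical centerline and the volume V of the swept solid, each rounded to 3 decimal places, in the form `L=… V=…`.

2πR = 2π·46 = 289.026524
per-turn = √(289.026524² + 14²) = √(83536.3317 + 196) = √83732.3317 = 289.365395
L = 2.75 × 289.365395 = 795.754835
V = π·3.5² × L = 38.484510 × 795.754835 = 30624.234927

L=795.755 V=30624.235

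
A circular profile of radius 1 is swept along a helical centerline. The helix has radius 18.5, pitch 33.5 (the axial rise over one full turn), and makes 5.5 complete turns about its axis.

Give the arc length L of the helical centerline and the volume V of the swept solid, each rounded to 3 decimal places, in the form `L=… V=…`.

L=665.335 V=2090.211

2πR = 2π·18.5 = 116.238928
per-turn = √(116.238928² + 33.5²) = √(13511.4884 + 1122.25) = √14633.7384 = 120.969990
L = 5.5 × 120.969990 = 665.334944
V = π·1² × L = 3.141593 × 665.334944 = 2090.211371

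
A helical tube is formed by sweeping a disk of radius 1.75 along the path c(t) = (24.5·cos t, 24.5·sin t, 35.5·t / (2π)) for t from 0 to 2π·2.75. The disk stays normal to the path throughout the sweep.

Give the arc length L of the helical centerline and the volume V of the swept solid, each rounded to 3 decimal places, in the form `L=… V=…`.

2πR = 2π·24.5 = 153.938040
per-turn = √(153.938040² + 35.5²) = √(23696.9202 + 1260.25) = √24957.1702 = 157.978385
L = 2.75 × 157.978385 = 434.440559
V = π·1.75² × L = 9.621128 × 434.440559 = 4179.808011

L=434.441 V=4179.808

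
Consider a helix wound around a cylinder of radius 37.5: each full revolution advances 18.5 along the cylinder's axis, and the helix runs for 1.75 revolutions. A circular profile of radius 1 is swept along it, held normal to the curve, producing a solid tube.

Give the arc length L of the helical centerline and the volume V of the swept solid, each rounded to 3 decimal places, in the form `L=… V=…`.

2πR = 2π·37.5 = 235.619449
per-turn = √(235.619449² + 18.5²) = √(55516.5248 + 342.25) = √55858.7748 = 236.344610
L = 1.75 × 236.344610 = 413.603068
V = π·1² × L = 3.141593 × 413.603068 = 1299.372359

L=413.603 V=1299.372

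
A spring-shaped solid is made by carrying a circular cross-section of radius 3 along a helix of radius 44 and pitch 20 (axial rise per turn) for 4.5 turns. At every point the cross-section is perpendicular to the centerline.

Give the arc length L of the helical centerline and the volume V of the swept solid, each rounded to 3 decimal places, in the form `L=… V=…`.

L=1247.322 V=35267.195

2πR = 2π·44 = 276.460154
per-turn = √(276.460154² + 20²) = √(76430.2165 + 400) = √76830.2165 = 277.182641
L = 4.5 × 277.182641 = 1247.321885
V = π·3² × L = 28.274334 × 1247.321885 = 35267.195423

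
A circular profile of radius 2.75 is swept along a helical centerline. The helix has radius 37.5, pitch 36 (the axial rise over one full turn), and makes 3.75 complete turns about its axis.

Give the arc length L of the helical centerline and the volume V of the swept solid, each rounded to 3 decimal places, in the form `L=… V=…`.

L=893.827 V=21235.797

2πR = 2π·37.5 = 235.619449
per-turn = √(235.619449² + 36²) = √(55516.5248 + 1296) = √56812.5248 = 238.353781
L = 3.75 × 238.353781 = 893.826677
V = π·2.75² × L = 23.758294 × 893.826677 = 21235.797384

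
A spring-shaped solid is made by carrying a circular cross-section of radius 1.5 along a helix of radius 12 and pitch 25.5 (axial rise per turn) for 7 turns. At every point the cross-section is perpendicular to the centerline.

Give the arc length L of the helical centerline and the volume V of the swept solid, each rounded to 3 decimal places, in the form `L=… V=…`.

L=557.155 V=3938.298

2πR = 2π·12 = 75.398224
per-turn = √(75.398224² + 25.5²) = √(5684.8921 + 650.25) = √6335.1421 = 79.593606
L = 7 × 79.593606 = 557.155243
V = π·1.5² × L = 7.068583 × 557.155243 = 3938.298340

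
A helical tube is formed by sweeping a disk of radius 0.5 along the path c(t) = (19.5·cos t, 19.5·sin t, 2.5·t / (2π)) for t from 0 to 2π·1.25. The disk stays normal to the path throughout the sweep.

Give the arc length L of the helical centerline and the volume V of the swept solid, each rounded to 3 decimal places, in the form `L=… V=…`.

L=153.185 V=120.311

2πR = 2π·19.5 = 122.522113
per-turn = √(122.522113² + 2.5²) = √(15011.6683 + 6.25) = √15017.9183 = 122.547616
L = 1.25 × 122.547616 = 153.184521
V = π·0.5² × L = 0.785398 × 153.184521 = 120.310841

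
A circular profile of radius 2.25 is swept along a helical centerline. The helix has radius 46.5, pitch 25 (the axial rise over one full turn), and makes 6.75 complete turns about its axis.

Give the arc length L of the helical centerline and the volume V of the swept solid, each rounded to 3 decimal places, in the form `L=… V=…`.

L=1979.341 V=31480.064

2πR = 2π·46.5 = 292.168117
per-turn = √(292.168117² + 25²) = √(85362.2085 + 625) = √85987.2085 = 293.235756
L = 6.75 × 293.235756 = 1979.341351
V = π·2.25² × L = 15.904313 × 1979.341351 = 31480.064009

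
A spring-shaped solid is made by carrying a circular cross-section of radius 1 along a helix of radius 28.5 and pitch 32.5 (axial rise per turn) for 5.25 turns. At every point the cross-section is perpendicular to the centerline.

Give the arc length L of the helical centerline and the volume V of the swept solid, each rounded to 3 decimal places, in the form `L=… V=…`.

2πR = 2π·28.5 = 179.070781
per-turn = √(179.070781² + 32.5²) = √(32066.3447 + 1056.25) = √33122.5947 = 181.996139
L = 5.25 × 181.996139 = 955.479731
V = π·1² × L = 3.141593 × 955.479731 = 3001.728104

L=955.480 V=3001.728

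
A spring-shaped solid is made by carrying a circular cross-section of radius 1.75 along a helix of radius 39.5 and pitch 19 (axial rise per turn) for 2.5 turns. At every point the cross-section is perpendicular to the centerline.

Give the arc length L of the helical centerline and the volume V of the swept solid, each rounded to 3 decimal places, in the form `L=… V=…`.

L=622.280 V=5987.036

2πR = 2π·39.5 = 248.185820
per-turn = √(248.185820² + 19²) = √(61596.2011 + 361) = √61957.2011 = 248.912035
L = 2.5 × 248.912035 = 622.280087
V = π·1.75² × L = 9.621128 × 622.280087 = 5987.036059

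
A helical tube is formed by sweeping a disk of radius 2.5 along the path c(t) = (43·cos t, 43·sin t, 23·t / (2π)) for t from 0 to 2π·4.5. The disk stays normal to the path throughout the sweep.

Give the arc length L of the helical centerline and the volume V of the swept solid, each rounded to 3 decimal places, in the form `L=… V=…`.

2πR = 2π·43 = 270.176968
per-turn = √(270.176968² + 23²) = √(72995.5942 + 529) = √73524.5942 = 271.154189
L = 4.5 × 271.154189 = 1220.193850
V = π·2.5² × L = 19.634954 × 1220.193850 = 23958.450219

L=1220.194 V=23958.450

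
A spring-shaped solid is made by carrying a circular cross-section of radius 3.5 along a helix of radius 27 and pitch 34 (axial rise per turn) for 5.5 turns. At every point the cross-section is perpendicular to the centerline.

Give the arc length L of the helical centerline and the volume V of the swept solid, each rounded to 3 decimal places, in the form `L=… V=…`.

L=951.608 V=36622.150

2πR = 2π·27 = 169.646003
per-turn = √(169.646003² + 34²) = √(28779.7664 + 1156) = √29935.7664 = 173.019555
L = 5.5 × 173.019555 = 951.607553
V = π·3.5² × L = 38.484510 × 951.607553 = 36622.150389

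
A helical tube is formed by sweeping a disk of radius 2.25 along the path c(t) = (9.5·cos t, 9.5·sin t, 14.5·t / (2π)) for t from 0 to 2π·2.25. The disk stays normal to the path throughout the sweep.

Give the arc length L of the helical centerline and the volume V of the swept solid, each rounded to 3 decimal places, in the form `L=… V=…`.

2πR = 2π·9.5 = 59.690260
per-turn = √(59.690260² + 14.5²) = √(3562.9272 + 210.25) = √3773.1772 = 61.426193
L = 2.25 × 61.426193 = 138.208934
V = π·2.25² × L = 15.904313 × 138.208934 = 2198.118124

L=138.209 V=2198.118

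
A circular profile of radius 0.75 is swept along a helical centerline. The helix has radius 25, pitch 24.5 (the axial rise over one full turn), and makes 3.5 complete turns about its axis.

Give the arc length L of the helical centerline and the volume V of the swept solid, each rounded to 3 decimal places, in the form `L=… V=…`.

2πR = 2π·25 = 157.079633
per-turn = √(157.079633² + 24.5²) = √(24674.0110 + 600.25) = √25274.2610 = 158.978807
L = 3.5 × 158.978807 = 556.425824
V = π·0.75² × L = 1.767146 × 556.425824 = 983.285595

L=556.426 V=983.286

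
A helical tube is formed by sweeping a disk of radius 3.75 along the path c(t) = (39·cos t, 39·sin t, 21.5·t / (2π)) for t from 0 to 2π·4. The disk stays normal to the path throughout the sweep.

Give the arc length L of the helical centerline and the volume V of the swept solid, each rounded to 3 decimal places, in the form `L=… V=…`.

L=983.942 V=43469.246

2πR = 2π·39 = 245.044227
per-turn = √(245.044227² + 21.5²) = √(60046.6732 + 462.25) = √60508.9232 = 245.985616
L = 4 × 245.985616 = 983.942463
V = π·3.75² × L = 44.178647 × 983.942463 = 43469.246445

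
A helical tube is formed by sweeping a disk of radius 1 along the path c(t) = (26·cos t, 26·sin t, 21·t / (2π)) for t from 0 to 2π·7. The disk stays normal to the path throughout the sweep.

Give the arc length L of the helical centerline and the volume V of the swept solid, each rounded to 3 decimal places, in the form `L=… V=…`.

2πR = 2π·26 = 163.362818
per-turn = √(163.362818² + 21²) = √(26687.4103 + 441) = √27128.4103 = 164.707044
L = 7 × 164.707044 = 1152.949307
V = π·1² × L = 3.141593 × 1152.949307 = 3622.097073

L=1152.949 V=3622.097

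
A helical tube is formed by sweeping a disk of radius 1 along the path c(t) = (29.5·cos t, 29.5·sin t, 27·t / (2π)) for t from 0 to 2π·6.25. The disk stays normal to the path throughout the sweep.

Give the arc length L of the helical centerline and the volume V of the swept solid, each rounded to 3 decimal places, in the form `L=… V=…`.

L=1170.688 V=3677.826

2πR = 2π·29.5 = 185.353967
per-turn = √(185.353967² + 27²) = √(34356.0929 + 729) = √35085.0929 = 187.310152
L = 6.25 × 187.310152 = 1170.688448
V = π·1² × L = 3.141593 × 1170.688448 = 3677.826228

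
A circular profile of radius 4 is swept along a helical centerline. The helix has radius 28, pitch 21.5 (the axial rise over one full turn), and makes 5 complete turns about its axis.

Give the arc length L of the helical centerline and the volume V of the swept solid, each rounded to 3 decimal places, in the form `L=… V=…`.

L=886.190 V=44544.783

2πR = 2π·28 = 175.929189
per-turn = √(175.929189² + 21.5²) = √(30951.0794 + 462.25) = √31413.3294 = 177.238059
L = 5 × 177.238059 = 886.190293
V = π·4² × L = 50.265482 × 886.190293 = 44544.782616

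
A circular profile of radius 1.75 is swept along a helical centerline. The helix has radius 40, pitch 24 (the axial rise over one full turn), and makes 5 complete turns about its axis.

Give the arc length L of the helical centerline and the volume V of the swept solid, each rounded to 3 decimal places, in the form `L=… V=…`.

2πR = 2π·40 = 251.327412
per-turn = √(251.327412² + 24²) = √(63165.4682 + 576) = √63741.4682 = 252.470727
L = 5 × 252.470727 = 1262.353637
V = π·1.75² × L = 9.621128 × 1262.353637 = 12145.265291

L=1262.354 V=12145.265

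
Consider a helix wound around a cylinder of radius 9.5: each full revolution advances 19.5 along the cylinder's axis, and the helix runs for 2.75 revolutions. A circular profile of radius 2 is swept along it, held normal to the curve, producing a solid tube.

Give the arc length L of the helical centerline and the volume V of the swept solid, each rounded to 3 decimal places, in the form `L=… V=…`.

L=172.685 V=2170.030

2πR = 2π·9.5 = 59.690260
per-turn = √(59.690260² + 19.5²) = √(3562.9272 + 380.25) = √3943.1772 = 62.794723
L = 2.75 × 62.794723 = 172.685487
V = π·2² × L = 12.566371 × 172.685487 = 2170.029832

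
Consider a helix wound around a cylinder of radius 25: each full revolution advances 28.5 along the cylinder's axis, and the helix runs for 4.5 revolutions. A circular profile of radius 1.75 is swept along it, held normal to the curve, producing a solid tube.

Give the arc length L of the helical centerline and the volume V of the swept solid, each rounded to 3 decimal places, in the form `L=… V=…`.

L=718.399 V=6911.806

2πR = 2π·25 = 157.079633
per-turn = √(157.079633² + 28.5²) = √(24674.0110 + 812.25) = √25486.2610 = 159.644170
L = 4.5 × 159.644170 = 718.398765
V = π·1.75² × L = 9.621128 × 718.398765 = 6911.806113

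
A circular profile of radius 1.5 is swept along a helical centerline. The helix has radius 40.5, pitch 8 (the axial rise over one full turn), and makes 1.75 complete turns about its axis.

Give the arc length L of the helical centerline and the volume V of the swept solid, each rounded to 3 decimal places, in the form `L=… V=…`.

L=445.541 V=3149.342

2πR = 2π·40.5 = 254.469005
per-turn = √(254.469005² + 8²) = √(64754.4745 + 64) = √64818.4745 = 254.594726
L = 1.75 × 254.594726 = 445.540770
V = π·1.5² × L = 7.068583 × 445.540770 = 3149.342125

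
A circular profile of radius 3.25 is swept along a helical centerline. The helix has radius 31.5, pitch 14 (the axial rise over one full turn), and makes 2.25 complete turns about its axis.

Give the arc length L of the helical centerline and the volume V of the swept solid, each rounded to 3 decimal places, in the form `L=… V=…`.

2πR = 2π·31.5 = 197.920337
per-turn = √(197.920337² + 14²) = √(39172.4599 + 196) = √39368.4599 = 198.414868
L = 2.25 × 198.414868 = 446.433453
V = π·3.25² × L = 33.183072 × 446.433453 = 14814.033599

L=446.433 V=14814.034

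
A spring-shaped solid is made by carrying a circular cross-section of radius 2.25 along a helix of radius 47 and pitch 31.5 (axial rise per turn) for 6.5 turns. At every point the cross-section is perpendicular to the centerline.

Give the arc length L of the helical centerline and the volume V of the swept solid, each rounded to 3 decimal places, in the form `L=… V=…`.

L=1930.402 V=30701.722

2πR = 2π·47 = 295.309709
per-turn = √(295.309709² + 31.5²) = √(87207.8245 + 992.25) = √88200.0745 = 296.984974
L = 6.5 × 296.984974 = 1930.402328
V = π·2.25² × L = 15.904313 × 1930.402328 = 30701.722468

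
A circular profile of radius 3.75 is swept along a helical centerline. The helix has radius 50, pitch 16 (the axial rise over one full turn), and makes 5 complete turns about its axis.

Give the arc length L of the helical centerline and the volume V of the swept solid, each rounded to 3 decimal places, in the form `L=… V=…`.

L=1572.832 V=69485.598

2πR = 2π·50 = 314.159265
per-turn = √(314.159265² + 16²) = √(98696.0440 + 256) = √98952.0440 = 314.566438
L = 5 × 314.566438 = 1572.832191
V = π·3.75² × L = 44.178647 × 1572.832191 = 69485.597660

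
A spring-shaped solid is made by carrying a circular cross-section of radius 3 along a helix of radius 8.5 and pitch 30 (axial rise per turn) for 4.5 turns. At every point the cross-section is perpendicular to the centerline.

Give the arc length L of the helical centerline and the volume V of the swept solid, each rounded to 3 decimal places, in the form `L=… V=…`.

2πR = 2π·8.5 = 53.407075
per-turn = √(53.407075² + 30²) = √(2852.3157 + 900) = √3752.3157 = 61.256148
L = 4.5 × 61.256148 = 275.652666
V = π·3² × L = 28.274334 × 275.652666 = 7793.895518

L=275.653 V=7793.896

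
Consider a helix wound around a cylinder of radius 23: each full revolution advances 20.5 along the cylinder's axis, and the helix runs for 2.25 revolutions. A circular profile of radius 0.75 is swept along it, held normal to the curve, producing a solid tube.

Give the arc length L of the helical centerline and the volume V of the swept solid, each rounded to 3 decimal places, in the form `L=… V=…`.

2πR = 2π·23 = 144.513262
per-turn = √(144.513262² + 20.5²) = √(20884.0829 + 420.25) = √21304.3329 = 145.960039
L = 2.25 × 145.960039 = 328.410087
V = π·0.75² × L = 1.767146 × 328.410087 = 580.348528

L=328.410 V=580.349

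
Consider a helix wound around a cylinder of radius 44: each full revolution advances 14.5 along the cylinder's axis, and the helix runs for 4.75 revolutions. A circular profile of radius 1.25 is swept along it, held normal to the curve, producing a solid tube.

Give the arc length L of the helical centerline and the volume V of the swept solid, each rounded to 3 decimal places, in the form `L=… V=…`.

2πR = 2π·44 = 276.460154
per-turn = √(276.460154² + 14.5²) = √(76430.2165 + 210.25) = √76640.4665 = 276.840146
L = 4.75 × 276.840146 = 1314.990694
V = π·1.25² × L = 4.908739 × 1314.990694 = 6454.945474

L=1314.991 V=6454.945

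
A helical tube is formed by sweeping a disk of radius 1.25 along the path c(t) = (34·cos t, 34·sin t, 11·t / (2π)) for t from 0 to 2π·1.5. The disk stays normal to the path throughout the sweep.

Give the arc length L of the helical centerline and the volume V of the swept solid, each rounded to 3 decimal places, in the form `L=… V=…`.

2πR = 2π·34 = 213.628300
per-turn = √(213.628300² + 11²) = √(45637.0508 + 121) = √45758.0508 = 213.911315
L = 1.5 × 213.911315 = 320.866973
V = π·1.25² × L = 4.908739 × 320.866973 = 1575.052069

L=320.867 V=1575.052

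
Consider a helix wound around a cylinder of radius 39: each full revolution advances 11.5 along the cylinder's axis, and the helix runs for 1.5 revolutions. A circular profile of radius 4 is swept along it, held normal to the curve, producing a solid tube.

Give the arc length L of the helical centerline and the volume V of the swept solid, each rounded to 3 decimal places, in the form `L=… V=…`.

L=367.971 V=18496.234

2πR = 2π·39 = 245.044227
per-turn = √(245.044227² + 11.5²) = √(60046.6732 + 132.25) = √60178.9232 = 245.313928
L = 1.5 × 245.313928 = 367.970892
V = π·4² × L = 50.265482 × 367.970892 = 18496.234402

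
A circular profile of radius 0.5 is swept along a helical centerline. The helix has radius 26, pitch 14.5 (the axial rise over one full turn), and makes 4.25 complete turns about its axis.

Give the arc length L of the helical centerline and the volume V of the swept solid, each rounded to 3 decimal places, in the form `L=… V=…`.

L=697.022 V=547.439

2πR = 2π·26 = 163.362818
per-turn = √(163.362818² + 14.5²) = √(26687.4103 + 210.25) = √26897.6603 = 164.005062
L = 4.25 × 164.005062 = 697.021513
V = π·0.5² × L = 0.785398 × 697.021513 = 547.439416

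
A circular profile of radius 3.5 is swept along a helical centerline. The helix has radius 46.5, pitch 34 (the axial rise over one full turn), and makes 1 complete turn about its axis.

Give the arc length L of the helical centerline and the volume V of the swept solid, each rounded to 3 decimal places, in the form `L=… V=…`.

2πR = 2π·46.5 = 292.168117
per-turn = √(292.168117² + 34²) = √(85362.2085 + 1156) = √86518.2085 = 294.139777
L = 1 × 294.139777 = 294.139777
V = π·3.5² × L = 38.484510 × 294.139777 = 11319.825195

L=294.140 V=11319.825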